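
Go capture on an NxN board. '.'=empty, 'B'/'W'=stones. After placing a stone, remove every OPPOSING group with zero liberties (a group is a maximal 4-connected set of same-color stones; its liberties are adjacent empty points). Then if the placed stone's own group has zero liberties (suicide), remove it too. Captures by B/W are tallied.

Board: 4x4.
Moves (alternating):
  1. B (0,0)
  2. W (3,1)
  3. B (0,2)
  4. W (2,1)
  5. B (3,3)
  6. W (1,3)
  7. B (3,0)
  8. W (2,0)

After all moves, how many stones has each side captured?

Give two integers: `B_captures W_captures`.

Answer: 0 1

Derivation:
Move 1: B@(0,0) -> caps B=0 W=0
Move 2: W@(3,1) -> caps B=0 W=0
Move 3: B@(0,2) -> caps B=0 W=0
Move 4: W@(2,1) -> caps B=0 W=0
Move 5: B@(3,3) -> caps B=0 W=0
Move 6: W@(1,3) -> caps B=0 W=0
Move 7: B@(3,0) -> caps B=0 W=0
Move 8: W@(2,0) -> caps B=0 W=1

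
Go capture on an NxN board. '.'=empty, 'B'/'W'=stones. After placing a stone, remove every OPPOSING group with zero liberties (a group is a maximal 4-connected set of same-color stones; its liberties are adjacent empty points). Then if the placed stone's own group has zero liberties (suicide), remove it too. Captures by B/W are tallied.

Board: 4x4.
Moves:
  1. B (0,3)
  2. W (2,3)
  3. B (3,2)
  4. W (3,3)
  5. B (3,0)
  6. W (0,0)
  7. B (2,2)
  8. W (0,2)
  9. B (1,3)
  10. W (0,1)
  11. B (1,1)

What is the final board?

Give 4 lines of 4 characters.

Answer: WWWB
.B.B
..B.
B.B.

Derivation:
Move 1: B@(0,3) -> caps B=0 W=0
Move 2: W@(2,3) -> caps B=0 W=0
Move 3: B@(3,2) -> caps B=0 W=0
Move 4: W@(3,3) -> caps B=0 W=0
Move 5: B@(3,0) -> caps B=0 W=0
Move 6: W@(0,0) -> caps B=0 W=0
Move 7: B@(2,2) -> caps B=0 W=0
Move 8: W@(0,2) -> caps B=0 W=0
Move 9: B@(1,3) -> caps B=2 W=0
Move 10: W@(0,1) -> caps B=2 W=0
Move 11: B@(1,1) -> caps B=2 W=0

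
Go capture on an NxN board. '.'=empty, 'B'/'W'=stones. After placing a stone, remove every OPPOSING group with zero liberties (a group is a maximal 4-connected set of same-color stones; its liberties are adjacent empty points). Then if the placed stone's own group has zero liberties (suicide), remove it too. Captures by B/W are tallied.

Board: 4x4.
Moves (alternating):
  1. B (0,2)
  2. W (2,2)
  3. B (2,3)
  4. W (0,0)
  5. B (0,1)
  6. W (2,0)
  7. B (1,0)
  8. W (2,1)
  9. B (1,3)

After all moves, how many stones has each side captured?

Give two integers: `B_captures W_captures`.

Answer: 1 0

Derivation:
Move 1: B@(0,2) -> caps B=0 W=0
Move 2: W@(2,2) -> caps B=0 W=0
Move 3: B@(2,3) -> caps B=0 W=0
Move 4: W@(0,0) -> caps B=0 W=0
Move 5: B@(0,1) -> caps B=0 W=0
Move 6: W@(2,0) -> caps B=0 W=0
Move 7: B@(1,0) -> caps B=1 W=0
Move 8: W@(2,1) -> caps B=1 W=0
Move 9: B@(1,3) -> caps B=1 W=0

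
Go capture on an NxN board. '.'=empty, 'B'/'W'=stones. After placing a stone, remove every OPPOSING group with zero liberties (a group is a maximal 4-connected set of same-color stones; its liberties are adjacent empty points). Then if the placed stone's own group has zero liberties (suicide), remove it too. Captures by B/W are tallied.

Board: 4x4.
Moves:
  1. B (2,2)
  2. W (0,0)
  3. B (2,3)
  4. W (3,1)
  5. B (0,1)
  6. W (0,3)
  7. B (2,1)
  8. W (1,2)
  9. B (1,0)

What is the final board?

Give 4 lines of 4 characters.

Answer: .B.W
B.W.
.BBB
.W..

Derivation:
Move 1: B@(2,2) -> caps B=0 W=0
Move 2: W@(0,0) -> caps B=0 W=0
Move 3: B@(2,3) -> caps B=0 W=0
Move 4: W@(3,1) -> caps B=0 W=0
Move 5: B@(0,1) -> caps B=0 W=0
Move 6: W@(0,3) -> caps B=0 W=0
Move 7: B@(2,1) -> caps B=0 W=0
Move 8: W@(1,2) -> caps B=0 W=0
Move 9: B@(1,0) -> caps B=1 W=0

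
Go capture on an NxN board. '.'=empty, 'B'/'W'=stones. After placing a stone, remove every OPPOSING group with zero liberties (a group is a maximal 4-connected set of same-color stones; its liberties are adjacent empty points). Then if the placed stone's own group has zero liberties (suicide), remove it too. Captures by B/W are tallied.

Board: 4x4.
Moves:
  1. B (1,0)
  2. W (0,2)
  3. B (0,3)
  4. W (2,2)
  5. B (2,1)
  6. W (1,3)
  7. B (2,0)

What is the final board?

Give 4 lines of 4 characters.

Answer: ..W.
B..W
BBW.
....

Derivation:
Move 1: B@(1,0) -> caps B=0 W=0
Move 2: W@(0,2) -> caps B=0 W=0
Move 3: B@(0,3) -> caps B=0 W=0
Move 4: W@(2,2) -> caps B=0 W=0
Move 5: B@(2,1) -> caps B=0 W=0
Move 6: W@(1,3) -> caps B=0 W=1
Move 7: B@(2,0) -> caps B=0 W=1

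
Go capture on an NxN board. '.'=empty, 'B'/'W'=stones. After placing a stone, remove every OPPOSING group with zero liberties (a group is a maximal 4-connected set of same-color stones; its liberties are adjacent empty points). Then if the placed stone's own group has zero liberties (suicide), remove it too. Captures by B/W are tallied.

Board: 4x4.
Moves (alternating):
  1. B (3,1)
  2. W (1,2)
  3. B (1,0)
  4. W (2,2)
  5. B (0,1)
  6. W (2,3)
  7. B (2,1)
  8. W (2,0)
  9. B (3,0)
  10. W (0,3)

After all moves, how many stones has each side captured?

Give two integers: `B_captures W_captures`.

Answer: 1 0

Derivation:
Move 1: B@(3,1) -> caps B=0 W=0
Move 2: W@(1,2) -> caps B=0 W=0
Move 3: B@(1,0) -> caps B=0 W=0
Move 4: W@(2,2) -> caps B=0 W=0
Move 5: B@(0,1) -> caps B=0 W=0
Move 6: W@(2,3) -> caps B=0 W=0
Move 7: B@(2,1) -> caps B=0 W=0
Move 8: W@(2,0) -> caps B=0 W=0
Move 9: B@(3,0) -> caps B=1 W=0
Move 10: W@(0,3) -> caps B=1 W=0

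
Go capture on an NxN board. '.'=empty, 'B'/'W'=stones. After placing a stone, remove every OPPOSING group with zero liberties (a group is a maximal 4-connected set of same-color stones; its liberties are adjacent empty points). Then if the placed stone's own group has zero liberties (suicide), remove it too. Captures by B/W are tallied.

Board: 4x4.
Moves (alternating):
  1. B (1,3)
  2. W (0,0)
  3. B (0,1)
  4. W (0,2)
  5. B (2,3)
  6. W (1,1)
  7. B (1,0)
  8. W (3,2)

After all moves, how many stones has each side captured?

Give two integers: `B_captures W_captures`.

Answer: 0 1

Derivation:
Move 1: B@(1,3) -> caps B=0 W=0
Move 2: W@(0,0) -> caps B=0 W=0
Move 3: B@(0,1) -> caps B=0 W=0
Move 4: W@(0,2) -> caps B=0 W=0
Move 5: B@(2,3) -> caps B=0 W=0
Move 6: W@(1,1) -> caps B=0 W=1
Move 7: B@(1,0) -> caps B=0 W=1
Move 8: W@(3,2) -> caps B=0 W=1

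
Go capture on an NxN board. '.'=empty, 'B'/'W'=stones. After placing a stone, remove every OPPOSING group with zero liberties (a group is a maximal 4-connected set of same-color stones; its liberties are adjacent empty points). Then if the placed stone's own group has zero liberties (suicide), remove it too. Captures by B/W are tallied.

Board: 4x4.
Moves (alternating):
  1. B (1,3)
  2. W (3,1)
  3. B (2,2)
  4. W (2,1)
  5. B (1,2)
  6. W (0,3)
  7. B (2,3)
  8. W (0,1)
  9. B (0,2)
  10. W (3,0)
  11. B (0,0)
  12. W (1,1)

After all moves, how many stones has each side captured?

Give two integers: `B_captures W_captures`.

Answer: 1 0

Derivation:
Move 1: B@(1,3) -> caps B=0 W=0
Move 2: W@(3,1) -> caps B=0 W=0
Move 3: B@(2,2) -> caps B=0 W=0
Move 4: W@(2,1) -> caps B=0 W=0
Move 5: B@(1,2) -> caps B=0 W=0
Move 6: W@(0,3) -> caps B=0 W=0
Move 7: B@(2,3) -> caps B=0 W=0
Move 8: W@(0,1) -> caps B=0 W=0
Move 9: B@(0,2) -> caps B=1 W=0
Move 10: W@(3,0) -> caps B=1 W=0
Move 11: B@(0,0) -> caps B=1 W=0
Move 12: W@(1,1) -> caps B=1 W=0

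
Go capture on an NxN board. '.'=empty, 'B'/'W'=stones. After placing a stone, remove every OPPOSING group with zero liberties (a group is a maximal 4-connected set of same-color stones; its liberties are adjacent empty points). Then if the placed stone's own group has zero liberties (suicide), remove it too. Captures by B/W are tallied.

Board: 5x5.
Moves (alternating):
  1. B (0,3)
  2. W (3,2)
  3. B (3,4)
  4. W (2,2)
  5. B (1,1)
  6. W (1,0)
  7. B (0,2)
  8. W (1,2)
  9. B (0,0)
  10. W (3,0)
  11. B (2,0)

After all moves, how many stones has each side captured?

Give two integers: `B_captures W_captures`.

Move 1: B@(0,3) -> caps B=0 W=0
Move 2: W@(3,2) -> caps B=0 W=0
Move 3: B@(3,4) -> caps B=0 W=0
Move 4: W@(2,2) -> caps B=0 W=0
Move 5: B@(1,1) -> caps B=0 W=0
Move 6: W@(1,0) -> caps B=0 W=0
Move 7: B@(0,2) -> caps B=0 W=0
Move 8: W@(1,2) -> caps B=0 W=0
Move 9: B@(0,0) -> caps B=0 W=0
Move 10: W@(3,0) -> caps B=0 W=0
Move 11: B@(2,0) -> caps B=1 W=0

Answer: 1 0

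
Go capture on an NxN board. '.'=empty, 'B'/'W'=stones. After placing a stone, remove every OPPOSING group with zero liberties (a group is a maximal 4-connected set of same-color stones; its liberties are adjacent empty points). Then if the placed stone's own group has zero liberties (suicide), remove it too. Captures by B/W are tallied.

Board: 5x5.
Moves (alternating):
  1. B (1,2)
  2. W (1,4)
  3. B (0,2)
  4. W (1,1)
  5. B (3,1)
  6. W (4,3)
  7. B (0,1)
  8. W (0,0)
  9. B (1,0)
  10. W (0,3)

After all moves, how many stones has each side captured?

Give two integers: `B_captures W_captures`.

Answer: 1 0

Derivation:
Move 1: B@(1,2) -> caps B=0 W=0
Move 2: W@(1,4) -> caps B=0 W=0
Move 3: B@(0,2) -> caps B=0 W=0
Move 4: W@(1,1) -> caps B=0 W=0
Move 5: B@(3,1) -> caps B=0 W=0
Move 6: W@(4,3) -> caps B=0 W=0
Move 7: B@(0,1) -> caps B=0 W=0
Move 8: W@(0,0) -> caps B=0 W=0
Move 9: B@(1,0) -> caps B=1 W=0
Move 10: W@(0,3) -> caps B=1 W=0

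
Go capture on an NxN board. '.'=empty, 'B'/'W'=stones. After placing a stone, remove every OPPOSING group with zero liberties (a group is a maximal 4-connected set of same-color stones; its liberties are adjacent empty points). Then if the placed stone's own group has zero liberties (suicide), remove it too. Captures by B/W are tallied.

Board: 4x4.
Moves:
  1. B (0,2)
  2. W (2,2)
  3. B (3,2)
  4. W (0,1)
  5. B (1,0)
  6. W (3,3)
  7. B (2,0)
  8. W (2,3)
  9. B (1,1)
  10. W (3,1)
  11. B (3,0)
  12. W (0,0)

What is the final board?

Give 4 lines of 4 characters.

Answer: ..B.
BB..
B.WW
BW.W

Derivation:
Move 1: B@(0,2) -> caps B=0 W=0
Move 2: W@(2,2) -> caps B=0 W=0
Move 3: B@(3,2) -> caps B=0 W=0
Move 4: W@(0,1) -> caps B=0 W=0
Move 5: B@(1,0) -> caps B=0 W=0
Move 6: W@(3,3) -> caps B=0 W=0
Move 7: B@(2,0) -> caps B=0 W=0
Move 8: W@(2,3) -> caps B=0 W=0
Move 9: B@(1,1) -> caps B=0 W=0
Move 10: W@(3,1) -> caps B=0 W=1
Move 11: B@(3,0) -> caps B=0 W=1
Move 12: W@(0,0) -> caps B=0 W=1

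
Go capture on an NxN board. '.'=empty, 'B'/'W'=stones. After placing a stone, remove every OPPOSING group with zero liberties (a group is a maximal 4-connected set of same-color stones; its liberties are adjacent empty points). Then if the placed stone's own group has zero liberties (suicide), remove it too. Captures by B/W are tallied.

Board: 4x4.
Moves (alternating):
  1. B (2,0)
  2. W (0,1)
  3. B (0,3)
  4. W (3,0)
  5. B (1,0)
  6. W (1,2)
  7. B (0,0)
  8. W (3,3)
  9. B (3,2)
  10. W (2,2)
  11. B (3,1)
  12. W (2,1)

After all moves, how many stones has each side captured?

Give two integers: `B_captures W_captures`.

Answer: 1 0

Derivation:
Move 1: B@(2,0) -> caps B=0 W=0
Move 2: W@(0,1) -> caps B=0 W=0
Move 3: B@(0,3) -> caps B=0 W=0
Move 4: W@(3,0) -> caps B=0 W=0
Move 5: B@(1,0) -> caps B=0 W=0
Move 6: W@(1,2) -> caps B=0 W=0
Move 7: B@(0,0) -> caps B=0 W=0
Move 8: W@(3,3) -> caps B=0 W=0
Move 9: B@(3,2) -> caps B=0 W=0
Move 10: W@(2,2) -> caps B=0 W=0
Move 11: B@(3,1) -> caps B=1 W=0
Move 12: W@(2,1) -> caps B=1 W=0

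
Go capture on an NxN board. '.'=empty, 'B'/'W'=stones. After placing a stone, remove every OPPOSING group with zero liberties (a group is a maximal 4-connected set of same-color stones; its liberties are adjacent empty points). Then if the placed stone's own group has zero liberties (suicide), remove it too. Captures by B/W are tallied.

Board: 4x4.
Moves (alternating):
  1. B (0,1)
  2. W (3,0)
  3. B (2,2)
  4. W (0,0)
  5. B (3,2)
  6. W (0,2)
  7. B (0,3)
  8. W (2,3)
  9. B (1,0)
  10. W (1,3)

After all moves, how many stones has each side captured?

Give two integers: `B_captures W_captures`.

Move 1: B@(0,1) -> caps B=0 W=0
Move 2: W@(3,0) -> caps B=0 W=0
Move 3: B@(2,2) -> caps B=0 W=0
Move 4: W@(0,0) -> caps B=0 W=0
Move 5: B@(3,2) -> caps B=0 W=0
Move 6: W@(0,2) -> caps B=0 W=0
Move 7: B@(0,3) -> caps B=0 W=0
Move 8: W@(2,3) -> caps B=0 W=0
Move 9: B@(1,0) -> caps B=1 W=0
Move 10: W@(1,3) -> caps B=1 W=1

Answer: 1 1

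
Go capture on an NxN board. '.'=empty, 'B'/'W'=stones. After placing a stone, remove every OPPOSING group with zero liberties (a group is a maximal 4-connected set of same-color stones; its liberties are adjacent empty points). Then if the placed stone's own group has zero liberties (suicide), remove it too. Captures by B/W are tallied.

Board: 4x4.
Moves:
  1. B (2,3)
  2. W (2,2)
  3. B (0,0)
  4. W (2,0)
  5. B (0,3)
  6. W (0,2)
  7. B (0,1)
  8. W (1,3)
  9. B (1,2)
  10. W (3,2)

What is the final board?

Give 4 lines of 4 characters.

Move 1: B@(2,3) -> caps B=0 W=0
Move 2: W@(2,2) -> caps B=0 W=0
Move 3: B@(0,0) -> caps B=0 W=0
Move 4: W@(2,0) -> caps B=0 W=0
Move 5: B@(0,3) -> caps B=0 W=0
Move 6: W@(0,2) -> caps B=0 W=0
Move 7: B@(0,1) -> caps B=0 W=0
Move 8: W@(1,3) -> caps B=0 W=1
Move 9: B@(1,2) -> caps B=0 W=1
Move 10: W@(3,2) -> caps B=0 W=1

Answer: BBW.
..BW
W.WB
..W.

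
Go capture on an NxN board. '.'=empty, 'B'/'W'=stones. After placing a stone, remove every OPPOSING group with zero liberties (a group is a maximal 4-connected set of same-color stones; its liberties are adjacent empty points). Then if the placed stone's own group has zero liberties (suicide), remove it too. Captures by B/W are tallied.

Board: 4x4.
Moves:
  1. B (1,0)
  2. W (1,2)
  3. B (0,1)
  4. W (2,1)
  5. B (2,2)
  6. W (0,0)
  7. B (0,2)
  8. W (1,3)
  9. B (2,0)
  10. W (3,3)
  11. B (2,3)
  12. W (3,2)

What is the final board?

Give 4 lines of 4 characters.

Move 1: B@(1,0) -> caps B=0 W=0
Move 2: W@(1,2) -> caps B=0 W=0
Move 3: B@(0,1) -> caps B=0 W=0
Move 4: W@(2,1) -> caps B=0 W=0
Move 5: B@(2,2) -> caps B=0 W=0
Move 6: W@(0,0) -> caps B=0 W=0
Move 7: B@(0,2) -> caps B=0 W=0
Move 8: W@(1,3) -> caps B=0 W=0
Move 9: B@(2,0) -> caps B=0 W=0
Move 10: W@(3,3) -> caps B=0 W=0
Move 11: B@(2,3) -> caps B=0 W=0
Move 12: W@(3,2) -> caps B=0 W=2

Answer: .BB.
B.WW
BW..
..WW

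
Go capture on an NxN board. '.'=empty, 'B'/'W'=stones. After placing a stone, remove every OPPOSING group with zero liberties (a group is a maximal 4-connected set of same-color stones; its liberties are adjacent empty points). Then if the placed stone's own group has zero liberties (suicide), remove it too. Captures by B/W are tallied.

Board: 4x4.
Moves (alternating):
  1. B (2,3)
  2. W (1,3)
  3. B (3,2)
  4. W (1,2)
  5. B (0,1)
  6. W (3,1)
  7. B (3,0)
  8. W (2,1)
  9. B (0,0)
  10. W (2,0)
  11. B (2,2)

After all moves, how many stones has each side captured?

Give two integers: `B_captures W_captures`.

Move 1: B@(2,3) -> caps B=0 W=0
Move 2: W@(1,3) -> caps B=0 W=0
Move 3: B@(3,2) -> caps B=0 W=0
Move 4: W@(1,2) -> caps B=0 W=0
Move 5: B@(0,1) -> caps B=0 W=0
Move 6: W@(3,1) -> caps B=0 W=0
Move 7: B@(3,0) -> caps B=0 W=0
Move 8: W@(2,1) -> caps B=0 W=0
Move 9: B@(0,0) -> caps B=0 W=0
Move 10: W@(2,0) -> caps B=0 W=1
Move 11: B@(2,2) -> caps B=0 W=1

Answer: 0 1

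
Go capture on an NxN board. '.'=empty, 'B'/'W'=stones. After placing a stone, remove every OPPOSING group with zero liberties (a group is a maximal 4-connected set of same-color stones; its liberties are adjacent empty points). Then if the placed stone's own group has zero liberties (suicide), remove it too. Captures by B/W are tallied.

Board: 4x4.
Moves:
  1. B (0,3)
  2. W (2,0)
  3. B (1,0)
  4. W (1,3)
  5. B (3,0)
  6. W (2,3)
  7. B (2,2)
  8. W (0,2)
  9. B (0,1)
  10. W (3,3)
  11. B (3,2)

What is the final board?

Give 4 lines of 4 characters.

Move 1: B@(0,3) -> caps B=0 W=0
Move 2: W@(2,0) -> caps B=0 W=0
Move 3: B@(1,0) -> caps B=0 W=0
Move 4: W@(1,3) -> caps B=0 W=0
Move 5: B@(3,0) -> caps B=0 W=0
Move 6: W@(2,3) -> caps B=0 W=0
Move 7: B@(2,2) -> caps B=0 W=0
Move 8: W@(0,2) -> caps B=0 W=1
Move 9: B@(0,1) -> caps B=0 W=1
Move 10: W@(3,3) -> caps B=0 W=1
Move 11: B@(3,2) -> caps B=0 W=1

Answer: .BW.
B..W
W.BW
B.BW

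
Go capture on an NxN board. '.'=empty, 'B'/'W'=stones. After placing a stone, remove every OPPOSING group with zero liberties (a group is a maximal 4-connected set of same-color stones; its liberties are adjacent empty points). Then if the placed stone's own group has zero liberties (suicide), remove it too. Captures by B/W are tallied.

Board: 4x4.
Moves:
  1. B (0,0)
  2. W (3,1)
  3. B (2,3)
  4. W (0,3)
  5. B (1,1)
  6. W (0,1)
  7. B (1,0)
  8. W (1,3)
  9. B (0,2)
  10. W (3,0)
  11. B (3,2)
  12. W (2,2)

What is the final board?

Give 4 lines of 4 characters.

Move 1: B@(0,0) -> caps B=0 W=0
Move 2: W@(3,1) -> caps B=0 W=0
Move 3: B@(2,3) -> caps B=0 W=0
Move 4: W@(0,3) -> caps B=0 W=0
Move 5: B@(1,1) -> caps B=0 W=0
Move 6: W@(0,1) -> caps B=0 W=0
Move 7: B@(1,0) -> caps B=0 W=0
Move 8: W@(1,3) -> caps B=0 W=0
Move 9: B@(0,2) -> caps B=1 W=0
Move 10: W@(3,0) -> caps B=1 W=0
Move 11: B@(3,2) -> caps B=1 W=0
Move 12: W@(2,2) -> caps B=1 W=0

Answer: B.BW
BB.W
..WB
WWB.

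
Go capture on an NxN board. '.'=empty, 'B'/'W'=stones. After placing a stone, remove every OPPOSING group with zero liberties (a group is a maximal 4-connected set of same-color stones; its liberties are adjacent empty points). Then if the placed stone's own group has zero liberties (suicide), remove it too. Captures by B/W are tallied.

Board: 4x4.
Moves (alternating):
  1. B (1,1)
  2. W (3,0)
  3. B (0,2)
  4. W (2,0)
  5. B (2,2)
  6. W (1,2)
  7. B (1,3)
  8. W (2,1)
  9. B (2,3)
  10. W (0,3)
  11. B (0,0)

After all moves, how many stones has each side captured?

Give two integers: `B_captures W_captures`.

Move 1: B@(1,1) -> caps B=0 W=0
Move 2: W@(3,0) -> caps B=0 W=0
Move 3: B@(0,2) -> caps B=0 W=0
Move 4: W@(2,0) -> caps B=0 W=0
Move 5: B@(2,2) -> caps B=0 W=0
Move 6: W@(1,2) -> caps B=0 W=0
Move 7: B@(1,3) -> caps B=1 W=0
Move 8: W@(2,1) -> caps B=1 W=0
Move 9: B@(2,3) -> caps B=1 W=0
Move 10: W@(0,3) -> caps B=1 W=0
Move 11: B@(0,0) -> caps B=1 W=0

Answer: 1 0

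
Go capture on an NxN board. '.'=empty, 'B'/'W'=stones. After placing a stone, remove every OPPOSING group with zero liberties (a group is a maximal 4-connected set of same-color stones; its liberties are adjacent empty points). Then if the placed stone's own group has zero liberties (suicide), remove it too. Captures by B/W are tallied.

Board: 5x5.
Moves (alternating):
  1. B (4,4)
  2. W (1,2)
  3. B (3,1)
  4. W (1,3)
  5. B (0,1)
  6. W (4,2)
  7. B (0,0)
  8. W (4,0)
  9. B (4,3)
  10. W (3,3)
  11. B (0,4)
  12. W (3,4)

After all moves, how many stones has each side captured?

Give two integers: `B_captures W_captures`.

Answer: 0 2

Derivation:
Move 1: B@(4,4) -> caps B=0 W=0
Move 2: W@(1,2) -> caps B=0 W=0
Move 3: B@(3,1) -> caps B=0 W=0
Move 4: W@(1,3) -> caps B=0 W=0
Move 5: B@(0,1) -> caps B=0 W=0
Move 6: W@(4,2) -> caps B=0 W=0
Move 7: B@(0,0) -> caps B=0 W=0
Move 8: W@(4,0) -> caps B=0 W=0
Move 9: B@(4,3) -> caps B=0 W=0
Move 10: W@(3,3) -> caps B=0 W=0
Move 11: B@(0,4) -> caps B=0 W=0
Move 12: W@(3,4) -> caps B=0 W=2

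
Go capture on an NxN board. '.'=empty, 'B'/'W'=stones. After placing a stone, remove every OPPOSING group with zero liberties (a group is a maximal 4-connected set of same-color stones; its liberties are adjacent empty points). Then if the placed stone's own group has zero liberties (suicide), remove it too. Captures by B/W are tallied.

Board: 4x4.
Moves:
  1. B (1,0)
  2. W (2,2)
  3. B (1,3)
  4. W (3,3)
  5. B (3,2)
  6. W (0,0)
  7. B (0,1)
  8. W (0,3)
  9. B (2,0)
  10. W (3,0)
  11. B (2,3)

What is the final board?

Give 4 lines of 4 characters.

Move 1: B@(1,0) -> caps B=0 W=0
Move 2: W@(2,2) -> caps B=0 W=0
Move 3: B@(1,3) -> caps B=0 W=0
Move 4: W@(3,3) -> caps B=0 W=0
Move 5: B@(3,2) -> caps B=0 W=0
Move 6: W@(0,0) -> caps B=0 W=0
Move 7: B@(0,1) -> caps B=1 W=0
Move 8: W@(0,3) -> caps B=1 W=0
Move 9: B@(2,0) -> caps B=1 W=0
Move 10: W@(3,0) -> caps B=1 W=0
Move 11: B@(2,3) -> caps B=2 W=0

Answer: .B.W
B..B
B.WB
W.B.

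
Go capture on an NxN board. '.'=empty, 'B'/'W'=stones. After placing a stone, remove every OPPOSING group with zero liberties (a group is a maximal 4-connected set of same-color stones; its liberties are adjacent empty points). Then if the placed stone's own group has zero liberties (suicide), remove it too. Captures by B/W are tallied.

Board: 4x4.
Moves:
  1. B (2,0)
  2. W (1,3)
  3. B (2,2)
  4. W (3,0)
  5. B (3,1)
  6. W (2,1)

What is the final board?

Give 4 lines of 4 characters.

Move 1: B@(2,0) -> caps B=0 W=0
Move 2: W@(1,3) -> caps B=0 W=0
Move 3: B@(2,2) -> caps B=0 W=0
Move 4: W@(3,0) -> caps B=0 W=0
Move 5: B@(3,1) -> caps B=1 W=0
Move 6: W@(2,1) -> caps B=1 W=0

Answer: ....
...W
BWB.
.B..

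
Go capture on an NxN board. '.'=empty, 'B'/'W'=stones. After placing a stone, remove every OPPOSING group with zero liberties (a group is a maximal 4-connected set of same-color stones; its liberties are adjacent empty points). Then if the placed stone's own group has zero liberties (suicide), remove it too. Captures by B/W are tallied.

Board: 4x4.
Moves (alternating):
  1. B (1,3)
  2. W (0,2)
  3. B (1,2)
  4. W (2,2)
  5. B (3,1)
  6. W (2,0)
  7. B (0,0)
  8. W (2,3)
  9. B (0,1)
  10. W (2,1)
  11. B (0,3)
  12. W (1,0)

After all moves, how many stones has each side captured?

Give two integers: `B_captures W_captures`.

Answer: 1 0

Derivation:
Move 1: B@(1,3) -> caps B=0 W=0
Move 2: W@(0,2) -> caps B=0 W=0
Move 3: B@(1,2) -> caps B=0 W=0
Move 4: W@(2,2) -> caps B=0 W=0
Move 5: B@(3,1) -> caps B=0 W=0
Move 6: W@(2,0) -> caps B=0 W=0
Move 7: B@(0,0) -> caps B=0 W=0
Move 8: W@(2,3) -> caps B=0 W=0
Move 9: B@(0,1) -> caps B=0 W=0
Move 10: W@(2,1) -> caps B=0 W=0
Move 11: B@(0,3) -> caps B=1 W=0
Move 12: W@(1,0) -> caps B=1 W=0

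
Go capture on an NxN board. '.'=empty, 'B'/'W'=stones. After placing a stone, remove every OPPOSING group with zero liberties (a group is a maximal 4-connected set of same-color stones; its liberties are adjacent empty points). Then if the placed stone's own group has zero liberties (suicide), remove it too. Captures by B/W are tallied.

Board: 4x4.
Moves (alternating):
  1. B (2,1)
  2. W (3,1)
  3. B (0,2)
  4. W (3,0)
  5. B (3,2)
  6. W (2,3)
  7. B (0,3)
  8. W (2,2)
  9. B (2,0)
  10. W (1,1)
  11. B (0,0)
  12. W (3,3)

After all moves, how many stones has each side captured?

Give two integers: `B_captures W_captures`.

Answer: 2 0

Derivation:
Move 1: B@(2,1) -> caps B=0 W=0
Move 2: W@(3,1) -> caps B=0 W=0
Move 3: B@(0,2) -> caps B=0 W=0
Move 4: W@(3,0) -> caps B=0 W=0
Move 5: B@(3,2) -> caps B=0 W=0
Move 6: W@(2,3) -> caps B=0 W=0
Move 7: B@(0,3) -> caps B=0 W=0
Move 8: W@(2,2) -> caps B=0 W=0
Move 9: B@(2,0) -> caps B=2 W=0
Move 10: W@(1,1) -> caps B=2 W=0
Move 11: B@(0,0) -> caps B=2 W=0
Move 12: W@(3,3) -> caps B=2 W=0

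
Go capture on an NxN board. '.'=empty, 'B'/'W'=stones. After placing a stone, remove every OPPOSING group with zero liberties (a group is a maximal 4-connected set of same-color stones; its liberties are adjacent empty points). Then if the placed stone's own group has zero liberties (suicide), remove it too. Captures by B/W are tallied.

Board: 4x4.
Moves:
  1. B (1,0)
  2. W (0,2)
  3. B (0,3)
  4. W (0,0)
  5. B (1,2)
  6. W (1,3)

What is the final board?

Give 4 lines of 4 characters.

Move 1: B@(1,0) -> caps B=0 W=0
Move 2: W@(0,2) -> caps B=0 W=0
Move 3: B@(0,3) -> caps B=0 W=0
Move 4: W@(0,0) -> caps B=0 W=0
Move 5: B@(1,2) -> caps B=0 W=0
Move 6: W@(1,3) -> caps B=0 W=1

Answer: W.W.
B.BW
....
....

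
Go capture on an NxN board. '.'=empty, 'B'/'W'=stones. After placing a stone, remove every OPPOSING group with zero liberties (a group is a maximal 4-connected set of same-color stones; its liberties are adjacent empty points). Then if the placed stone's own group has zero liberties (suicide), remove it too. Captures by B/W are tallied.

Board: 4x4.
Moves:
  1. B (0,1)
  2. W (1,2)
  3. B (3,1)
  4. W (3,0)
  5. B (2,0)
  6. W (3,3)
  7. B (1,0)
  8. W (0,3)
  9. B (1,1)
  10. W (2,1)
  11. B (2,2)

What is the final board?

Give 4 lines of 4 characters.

Answer: .B.W
BBW.
B.B.
.B.W

Derivation:
Move 1: B@(0,1) -> caps B=0 W=0
Move 2: W@(1,2) -> caps B=0 W=0
Move 3: B@(3,1) -> caps B=0 W=0
Move 4: W@(3,0) -> caps B=0 W=0
Move 5: B@(2,0) -> caps B=1 W=0
Move 6: W@(3,3) -> caps B=1 W=0
Move 7: B@(1,0) -> caps B=1 W=0
Move 8: W@(0,3) -> caps B=1 W=0
Move 9: B@(1,1) -> caps B=1 W=0
Move 10: W@(2,1) -> caps B=1 W=0
Move 11: B@(2,2) -> caps B=2 W=0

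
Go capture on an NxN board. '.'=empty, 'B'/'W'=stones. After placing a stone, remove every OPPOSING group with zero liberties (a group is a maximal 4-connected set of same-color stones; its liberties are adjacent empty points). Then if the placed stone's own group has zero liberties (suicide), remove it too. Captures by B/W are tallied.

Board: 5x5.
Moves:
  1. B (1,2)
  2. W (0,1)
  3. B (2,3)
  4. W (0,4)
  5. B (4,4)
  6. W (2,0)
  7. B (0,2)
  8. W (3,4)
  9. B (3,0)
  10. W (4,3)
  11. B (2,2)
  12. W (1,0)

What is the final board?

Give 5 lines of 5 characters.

Move 1: B@(1,2) -> caps B=0 W=0
Move 2: W@(0,1) -> caps B=0 W=0
Move 3: B@(2,3) -> caps B=0 W=0
Move 4: W@(0,4) -> caps B=0 W=0
Move 5: B@(4,4) -> caps B=0 W=0
Move 6: W@(2,0) -> caps B=0 W=0
Move 7: B@(0,2) -> caps B=0 W=0
Move 8: W@(3,4) -> caps B=0 W=0
Move 9: B@(3,0) -> caps B=0 W=0
Move 10: W@(4,3) -> caps B=0 W=1
Move 11: B@(2,2) -> caps B=0 W=1
Move 12: W@(1,0) -> caps B=0 W=1

Answer: .WB.W
W.B..
W.BB.
B...W
...W.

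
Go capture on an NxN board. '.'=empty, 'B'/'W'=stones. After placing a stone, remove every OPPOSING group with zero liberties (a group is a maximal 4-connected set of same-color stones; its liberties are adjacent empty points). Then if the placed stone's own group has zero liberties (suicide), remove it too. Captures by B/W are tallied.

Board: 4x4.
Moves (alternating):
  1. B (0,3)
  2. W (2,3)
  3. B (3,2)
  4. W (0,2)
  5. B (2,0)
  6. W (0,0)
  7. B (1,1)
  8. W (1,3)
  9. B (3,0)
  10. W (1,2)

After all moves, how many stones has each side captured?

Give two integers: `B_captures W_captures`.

Move 1: B@(0,3) -> caps B=0 W=0
Move 2: W@(2,3) -> caps B=0 W=0
Move 3: B@(3,2) -> caps B=0 W=0
Move 4: W@(0,2) -> caps B=0 W=0
Move 5: B@(2,0) -> caps B=0 W=0
Move 6: W@(0,0) -> caps B=0 W=0
Move 7: B@(1,1) -> caps B=0 W=0
Move 8: W@(1,3) -> caps B=0 W=1
Move 9: B@(3,0) -> caps B=0 W=1
Move 10: W@(1,2) -> caps B=0 W=1

Answer: 0 1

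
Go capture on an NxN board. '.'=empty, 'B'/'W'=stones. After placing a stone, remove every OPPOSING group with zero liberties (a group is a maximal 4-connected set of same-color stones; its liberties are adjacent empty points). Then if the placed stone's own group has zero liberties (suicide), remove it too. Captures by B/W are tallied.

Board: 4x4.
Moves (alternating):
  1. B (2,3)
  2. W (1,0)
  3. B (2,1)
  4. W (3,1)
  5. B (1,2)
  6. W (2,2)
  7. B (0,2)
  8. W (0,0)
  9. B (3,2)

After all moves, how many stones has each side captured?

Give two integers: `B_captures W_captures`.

Move 1: B@(2,3) -> caps B=0 W=0
Move 2: W@(1,0) -> caps B=0 W=0
Move 3: B@(2,1) -> caps B=0 W=0
Move 4: W@(3,1) -> caps B=0 W=0
Move 5: B@(1,2) -> caps B=0 W=0
Move 6: W@(2,2) -> caps B=0 W=0
Move 7: B@(0,2) -> caps B=0 W=0
Move 8: W@(0,0) -> caps B=0 W=0
Move 9: B@(3,2) -> caps B=1 W=0

Answer: 1 0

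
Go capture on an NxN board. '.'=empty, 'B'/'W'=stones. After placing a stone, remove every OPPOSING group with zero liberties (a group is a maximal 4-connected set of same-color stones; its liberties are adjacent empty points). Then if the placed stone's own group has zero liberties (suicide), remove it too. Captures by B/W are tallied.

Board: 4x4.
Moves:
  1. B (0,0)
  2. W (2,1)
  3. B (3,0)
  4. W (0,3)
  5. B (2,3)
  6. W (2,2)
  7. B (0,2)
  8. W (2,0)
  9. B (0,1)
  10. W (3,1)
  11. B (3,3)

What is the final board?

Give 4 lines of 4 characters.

Move 1: B@(0,0) -> caps B=0 W=0
Move 2: W@(2,1) -> caps B=0 W=0
Move 3: B@(3,0) -> caps B=0 W=0
Move 4: W@(0,3) -> caps B=0 W=0
Move 5: B@(2,3) -> caps B=0 W=0
Move 6: W@(2,2) -> caps B=0 W=0
Move 7: B@(0,2) -> caps B=0 W=0
Move 8: W@(2,0) -> caps B=0 W=0
Move 9: B@(0,1) -> caps B=0 W=0
Move 10: W@(3,1) -> caps B=0 W=1
Move 11: B@(3,3) -> caps B=0 W=1

Answer: BBBW
....
WWWB
.W.B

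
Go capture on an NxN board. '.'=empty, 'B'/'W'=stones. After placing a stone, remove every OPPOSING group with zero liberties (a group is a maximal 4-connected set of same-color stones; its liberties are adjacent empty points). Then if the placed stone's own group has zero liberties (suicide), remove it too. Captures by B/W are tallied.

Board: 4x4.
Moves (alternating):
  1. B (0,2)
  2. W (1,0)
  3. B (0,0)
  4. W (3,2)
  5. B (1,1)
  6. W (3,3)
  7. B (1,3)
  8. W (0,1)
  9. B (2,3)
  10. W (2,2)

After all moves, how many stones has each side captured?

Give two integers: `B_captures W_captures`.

Answer: 0 1

Derivation:
Move 1: B@(0,2) -> caps B=0 W=0
Move 2: W@(1,0) -> caps B=0 W=0
Move 3: B@(0,0) -> caps B=0 W=0
Move 4: W@(3,2) -> caps B=0 W=0
Move 5: B@(1,1) -> caps B=0 W=0
Move 6: W@(3,3) -> caps B=0 W=0
Move 7: B@(1,3) -> caps B=0 W=0
Move 8: W@(0,1) -> caps B=0 W=1
Move 9: B@(2,3) -> caps B=0 W=1
Move 10: W@(2,2) -> caps B=0 W=1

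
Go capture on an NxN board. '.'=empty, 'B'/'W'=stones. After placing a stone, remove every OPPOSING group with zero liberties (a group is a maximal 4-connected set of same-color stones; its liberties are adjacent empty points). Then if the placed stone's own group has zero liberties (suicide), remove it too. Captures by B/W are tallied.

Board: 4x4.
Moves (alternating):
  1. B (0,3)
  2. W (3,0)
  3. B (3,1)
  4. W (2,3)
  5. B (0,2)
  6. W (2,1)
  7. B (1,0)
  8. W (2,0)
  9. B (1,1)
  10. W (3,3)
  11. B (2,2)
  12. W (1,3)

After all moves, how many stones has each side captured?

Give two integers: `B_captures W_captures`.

Answer: 3 0

Derivation:
Move 1: B@(0,3) -> caps B=0 W=0
Move 2: W@(3,0) -> caps B=0 W=0
Move 3: B@(3,1) -> caps B=0 W=0
Move 4: W@(2,3) -> caps B=0 W=0
Move 5: B@(0,2) -> caps B=0 W=0
Move 6: W@(2,1) -> caps B=0 W=0
Move 7: B@(1,0) -> caps B=0 W=0
Move 8: W@(2,0) -> caps B=0 W=0
Move 9: B@(1,1) -> caps B=0 W=0
Move 10: W@(3,3) -> caps B=0 W=0
Move 11: B@(2,2) -> caps B=3 W=0
Move 12: W@(1,3) -> caps B=3 W=0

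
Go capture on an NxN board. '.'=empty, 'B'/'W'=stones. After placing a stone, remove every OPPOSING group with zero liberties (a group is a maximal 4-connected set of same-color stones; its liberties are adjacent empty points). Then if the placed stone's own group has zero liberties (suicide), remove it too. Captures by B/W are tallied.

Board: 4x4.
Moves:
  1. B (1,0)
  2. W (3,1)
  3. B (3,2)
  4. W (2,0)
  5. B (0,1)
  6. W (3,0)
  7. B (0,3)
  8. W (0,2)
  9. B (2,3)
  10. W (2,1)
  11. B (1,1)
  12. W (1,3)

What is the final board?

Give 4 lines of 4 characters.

Move 1: B@(1,0) -> caps B=0 W=0
Move 2: W@(3,1) -> caps B=0 W=0
Move 3: B@(3,2) -> caps B=0 W=0
Move 4: W@(2,0) -> caps B=0 W=0
Move 5: B@(0,1) -> caps B=0 W=0
Move 6: W@(3,0) -> caps B=0 W=0
Move 7: B@(0,3) -> caps B=0 W=0
Move 8: W@(0,2) -> caps B=0 W=0
Move 9: B@(2,3) -> caps B=0 W=0
Move 10: W@(2,1) -> caps B=0 W=0
Move 11: B@(1,1) -> caps B=0 W=0
Move 12: W@(1,3) -> caps B=0 W=1

Answer: .BW.
BB.W
WW.B
WWB.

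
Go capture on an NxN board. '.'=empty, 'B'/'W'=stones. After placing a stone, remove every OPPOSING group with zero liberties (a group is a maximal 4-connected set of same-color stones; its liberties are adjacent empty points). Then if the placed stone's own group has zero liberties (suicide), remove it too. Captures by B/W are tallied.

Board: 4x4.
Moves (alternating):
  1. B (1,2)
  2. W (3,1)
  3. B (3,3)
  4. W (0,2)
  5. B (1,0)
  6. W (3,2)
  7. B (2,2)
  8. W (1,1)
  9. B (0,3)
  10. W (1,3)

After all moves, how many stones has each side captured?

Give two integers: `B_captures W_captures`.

Move 1: B@(1,2) -> caps B=0 W=0
Move 2: W@(3,1) -> caps B=0 W=0
Move 3: B@(3,3) -> caps B=0 W=0
Move 4: W@(0,2) -> caps B=0 W=0
Move 5: B@(1,0) -> caps B=0 W=0
Move 6: W@(3,2) -> caps B=0 W=0
Move 7: B@(2,2) -> caps B=0 W=0
Move 8: W@(1,1) -> caps B=0 W=0
Move 9: B@(0,3) -> caps B=0 W=0
Move 10: W@(1,3) -> caps B=0 W=1

Answer: 0 1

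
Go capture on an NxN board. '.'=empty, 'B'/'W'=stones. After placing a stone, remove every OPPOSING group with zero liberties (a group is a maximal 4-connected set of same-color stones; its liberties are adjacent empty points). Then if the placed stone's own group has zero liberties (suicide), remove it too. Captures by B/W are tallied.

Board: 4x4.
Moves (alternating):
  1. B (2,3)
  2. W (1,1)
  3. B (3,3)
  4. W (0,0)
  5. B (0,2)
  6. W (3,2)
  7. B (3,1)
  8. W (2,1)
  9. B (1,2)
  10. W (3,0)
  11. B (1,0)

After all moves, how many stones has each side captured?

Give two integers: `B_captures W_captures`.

Move 1: B@(2,3) -> caps B=0 W=0
Move 2: W@(1,1) -> caps B=0 W=0
Move 3: B@(3,3) -> caps B=0 W=0
Move 4: W@(0,0) -> caps B=0 W=0
Move 5: B@(0,2) -> caps B=0 W=0
Move 6: W@(3,2) -> caps B=0 W=0
Move 7: B@(3,1) -> caps B=0 W=0
Move 8: W@(2,1) -> caps B=0 W=0
Move 9: B@(1,2) -> caps B=0 W=0
Move 10: W@(3,0) -> caps B=0 W=1
Move 11: B@(1,0) -> caps B=0 W=1

Answer: 0 1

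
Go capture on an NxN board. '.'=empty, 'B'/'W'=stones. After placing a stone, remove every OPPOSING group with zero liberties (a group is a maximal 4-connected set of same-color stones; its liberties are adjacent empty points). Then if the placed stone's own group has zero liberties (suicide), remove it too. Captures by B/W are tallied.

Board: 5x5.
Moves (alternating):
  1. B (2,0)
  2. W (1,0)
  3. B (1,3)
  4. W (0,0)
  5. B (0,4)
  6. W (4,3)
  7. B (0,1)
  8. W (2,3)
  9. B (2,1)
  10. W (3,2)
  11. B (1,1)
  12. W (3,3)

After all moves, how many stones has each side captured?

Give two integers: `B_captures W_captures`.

Answer: 2 0

Derivation:
Move 1: B@(2,0) -> caps B=0 W=0
Move 2: W@(1,0) -> caps B=0 W=0
Move 3: B@(1,3) -> caps B=0 W=0
Move 4: W@(0,0) -> caps B=0 W=0
Move 5: B@(0,4) -> caps B=0 W=0
Move 6: W@(4,3) -> caps B=0 W=0
Move 7: B@(0,1) -> caps B=0 W=0
Move 8: W@(2,3) -> caps B=0 W=0
Move 9: B@(2,1) -> caps B=0 W=0
Move 10: W@(3,2) -> caps B=0 W=0
Move 11: B@(1,1) -> caps B=2 W=0
Move 12: W@(3,3) -> caps B=2 W=0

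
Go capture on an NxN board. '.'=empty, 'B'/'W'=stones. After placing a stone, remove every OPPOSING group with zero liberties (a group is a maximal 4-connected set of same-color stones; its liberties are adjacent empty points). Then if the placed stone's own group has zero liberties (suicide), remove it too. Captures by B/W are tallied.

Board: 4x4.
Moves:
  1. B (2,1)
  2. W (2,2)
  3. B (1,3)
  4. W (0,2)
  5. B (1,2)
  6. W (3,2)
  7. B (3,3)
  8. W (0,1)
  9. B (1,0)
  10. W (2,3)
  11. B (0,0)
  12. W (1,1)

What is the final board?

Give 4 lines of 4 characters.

Answer: BWW.
BWBB
.BWW
..W.

Derivation:
Move 1: B@(2,1) -> caps B=0 W=0
Move 2: W@(2,2) -> caps B=0 W=0
Move 3: B@(1,3) -> caps B=0 W=0
Move 4: W@(0,2) -> caps B=0 W=0
Move 5: B@(1,2) -> caps B=0 W=0
Move 6: W@(3,2) -> caps B=0 W=0
Move 7: B@(3,3) -> caps B=0 W=0
Move 8: W@(0,1) -> caps B=0 W=0
Move 9: B@(1,0) -> caps B=0 W=0
Move 10: W@(2,3) -> caps B=0 W=1
Move 11: B@(0,0) -> caps B=0 W=1
Move 12: W@(1,1) -> caps B=0 W=1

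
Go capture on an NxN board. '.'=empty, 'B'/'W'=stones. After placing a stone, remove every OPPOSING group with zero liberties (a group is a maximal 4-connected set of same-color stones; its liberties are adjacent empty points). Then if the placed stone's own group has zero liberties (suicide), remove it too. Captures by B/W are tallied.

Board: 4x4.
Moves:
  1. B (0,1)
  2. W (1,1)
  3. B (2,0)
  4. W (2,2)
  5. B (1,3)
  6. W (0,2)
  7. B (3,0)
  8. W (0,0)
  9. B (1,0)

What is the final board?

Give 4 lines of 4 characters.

Answer: W.W.
BW.B
B.W.
B...

Derivation:
Move 1: B@(0,1) -> caps B=0 W=0
Move 2: W@(1,1) -> caps B=0 W=0
Move 3: B@(2,0) -> caps B=0 W=0
Move 4: W@(2,2) -> caps B=0 W=0
Move 5: B@(1,3) -> caps B=0 W=0
Move 6: W@(0,2) -> caps B=0 W=0
Move 7: B@(3,0) -> caps B=0 W=0
Move 8: W@(0,0) -> caps B=0 W=1
Move 9: B@(1,0) -> caps B=0 W=1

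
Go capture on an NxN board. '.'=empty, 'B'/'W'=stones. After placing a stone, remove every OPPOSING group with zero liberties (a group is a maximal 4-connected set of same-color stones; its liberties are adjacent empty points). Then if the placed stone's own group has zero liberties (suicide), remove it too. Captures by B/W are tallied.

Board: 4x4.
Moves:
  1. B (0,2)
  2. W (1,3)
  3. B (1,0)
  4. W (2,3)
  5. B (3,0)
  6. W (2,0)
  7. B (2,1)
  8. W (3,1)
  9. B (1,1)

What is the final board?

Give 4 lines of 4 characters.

Move 1: B@(0,2) -> caps B=0 W=0
Move 2: W@(1,3) -> caps B=0 W=0
Move 3: B@(1,0) -> caps B=0 W=0
Move 4: W@(2,3) -> caps B=0 W=0
Move 5: B@(3,0) -> caps B=0 W=0
Move 6: W@(2,0) -> caps B=0 W=0
Move 7: B@(2,1) -> caps B=1 W=0
Move 8: W@(3,1) -> caps B=1 W=0
Move 9: B@(1,1) -> caps B=1 W=0

Answer: ..B.
BB.W
.B.W
BW..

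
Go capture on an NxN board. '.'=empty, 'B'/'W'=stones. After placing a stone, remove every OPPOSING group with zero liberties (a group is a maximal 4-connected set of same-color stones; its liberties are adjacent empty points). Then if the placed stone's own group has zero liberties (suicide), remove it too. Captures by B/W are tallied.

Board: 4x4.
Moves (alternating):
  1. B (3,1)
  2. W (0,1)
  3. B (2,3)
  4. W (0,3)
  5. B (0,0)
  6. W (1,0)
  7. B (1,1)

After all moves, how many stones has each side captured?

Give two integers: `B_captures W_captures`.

Answer: 0 1

Derivation:
Move 1: B@(3,1) -> caps B=0 W=0
Move 2: W@(0,1) -> caps B=0 W=0
Move 3: B@(2,3) -> caps B=0 W=0
Move 4: W@(0,3) -> caps B=0 W=0
Move 5: B@(0,0) -> caps B=0 W=0
Move 6: W@(1,0) -> caps B=0 W=1
Move 7: B@(1,1) -> caps B=0 W=1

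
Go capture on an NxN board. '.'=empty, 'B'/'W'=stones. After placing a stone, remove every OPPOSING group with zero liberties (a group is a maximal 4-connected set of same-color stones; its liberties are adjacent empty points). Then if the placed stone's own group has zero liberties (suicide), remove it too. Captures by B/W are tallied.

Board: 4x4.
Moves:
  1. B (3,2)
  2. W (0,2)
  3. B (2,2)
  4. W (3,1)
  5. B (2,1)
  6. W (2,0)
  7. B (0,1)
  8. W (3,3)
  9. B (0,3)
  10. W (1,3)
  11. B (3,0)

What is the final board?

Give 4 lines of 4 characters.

Answer: .BW.
...W
WBB.
B.BW

Derivation:
Move 1: B@(3,2) -> caps B=0 W=0
Move 2: W@(0,2) -> caps B=0 W=0
Move 3: B@(2,2) -> caps B=0 W=0
Move 4: W@(3,1) -> caps B=0 W=0
Move 5: B@(2,1) -> caps B=0 W=0
Move 6: W@(2,0) -> caps B=0 W=0
Move 7: B@(0,1) -> caps B=0 W=0
Move 8: W@(3,3) -> caps B=0 W=0
Move 9: B@(0,3) -> caps B=0 W=0
Move 10: W@(1,3) -> caps B=0 W=1
Move 11: B@(3,0) -> caps B=1 W=1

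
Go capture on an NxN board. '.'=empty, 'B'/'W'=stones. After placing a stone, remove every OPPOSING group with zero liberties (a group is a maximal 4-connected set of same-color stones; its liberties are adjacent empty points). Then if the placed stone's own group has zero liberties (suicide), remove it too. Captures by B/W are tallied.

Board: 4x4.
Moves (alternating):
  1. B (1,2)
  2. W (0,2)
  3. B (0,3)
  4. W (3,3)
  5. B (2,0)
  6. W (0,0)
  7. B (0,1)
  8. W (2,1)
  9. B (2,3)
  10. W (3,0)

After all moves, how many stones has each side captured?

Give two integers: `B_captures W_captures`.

Answer: 1 0

Derivation:
Move 1: B@(1,2) -> caps B=0 W=0
Move 2: W@(0,2) -> caps B=0 W=0
Move 3: B@(0,3) -> caps B=0 W=0
Move 4: W@(3,3) -> caps B=0 W=0
Move 5: B@(2,0) -> caps B=0 W=0
Move 6: W@(0,0) -> caps B=0 W=0
Move 7: B@(0,1) -> caps B=1 W=0
Move 8: W@(2,1) -> caps B=1 W=0
Move 9: B@(2,3) -> caps B=1 W=0
Move 10: W@(3,0) -> caps B=1 W=0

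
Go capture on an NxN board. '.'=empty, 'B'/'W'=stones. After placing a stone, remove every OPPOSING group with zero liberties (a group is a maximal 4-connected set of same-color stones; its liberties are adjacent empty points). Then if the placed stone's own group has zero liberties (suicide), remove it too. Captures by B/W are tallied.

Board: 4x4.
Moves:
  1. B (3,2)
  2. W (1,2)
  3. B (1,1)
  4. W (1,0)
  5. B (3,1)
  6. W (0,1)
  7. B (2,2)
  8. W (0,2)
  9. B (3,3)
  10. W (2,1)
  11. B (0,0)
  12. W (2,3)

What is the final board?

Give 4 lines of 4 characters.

Move 1: B@(3,2) -> caps B=0 W=0
Move 2: W@(1,2) -> caps B=0 W=0
Move 3: B@(1,1) -> caps B=0 W=0
Move 4: W@(1,0) -> caps B=0 W=0
Move 5: B@(3,1) -> caps B=0 W=0
Move 6: W@(0,1) -> caps B=0 W=0
Move 7: B@(2,2) -> caps B=0 W=0
Move 8: W@(0,2) -> caps B=0 W=0
Move 9: B@(3,3) -> caps B=0 W=0
Move 10: W@(2,1) -> caps B=0 W=1
Move 11: B@(0,0) -> caps B=0 W=1
Move 12: W@(2,3) -> caps B=0 W=1

Answer: .WW.
W.W.
.WBW
.BBB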